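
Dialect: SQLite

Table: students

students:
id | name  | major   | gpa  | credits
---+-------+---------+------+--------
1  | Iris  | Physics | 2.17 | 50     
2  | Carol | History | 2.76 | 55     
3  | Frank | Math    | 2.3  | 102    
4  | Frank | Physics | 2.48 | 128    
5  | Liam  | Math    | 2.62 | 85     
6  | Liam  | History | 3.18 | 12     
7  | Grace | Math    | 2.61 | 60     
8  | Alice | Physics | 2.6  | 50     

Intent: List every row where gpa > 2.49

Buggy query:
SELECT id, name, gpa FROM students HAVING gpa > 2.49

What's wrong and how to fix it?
Bug: This is a non-aggregate query (no GROUP BY, no aggregates), so in SQLite the HAVING clause is invalid here; a row-level condition belongs in WHERE

Fix: Replace HAVING with WHERE since the condition applies to individual rows

Corrected query:
SELECT id, name, gpa FROM students WHERE gpa > 2.49

Result:
id | name  | gpa 
---+-------+-----
2  | Carol | 2.76
5  | Liam  | 2.62
6  | Liam  | 3.18
7  | Grace | 2.61
8  | Alice | 2.6 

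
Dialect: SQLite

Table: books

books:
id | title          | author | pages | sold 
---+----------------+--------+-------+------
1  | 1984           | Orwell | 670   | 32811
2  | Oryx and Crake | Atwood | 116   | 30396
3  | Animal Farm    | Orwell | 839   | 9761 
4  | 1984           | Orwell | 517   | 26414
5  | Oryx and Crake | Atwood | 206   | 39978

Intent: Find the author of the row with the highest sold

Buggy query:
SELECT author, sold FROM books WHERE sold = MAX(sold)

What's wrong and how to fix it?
Bug: MAX(sold) is an aggregate and cannot be used directly in WHERE

Fix: Wrap MAX in a scalar subquery so WHERE compares against a single value

Corrected query:
SELECT author, sold FROM books WHERE sold = (SELECT MAX(sold) FROM books)

Result:
author | sold 
-------+------
Atwood | 39978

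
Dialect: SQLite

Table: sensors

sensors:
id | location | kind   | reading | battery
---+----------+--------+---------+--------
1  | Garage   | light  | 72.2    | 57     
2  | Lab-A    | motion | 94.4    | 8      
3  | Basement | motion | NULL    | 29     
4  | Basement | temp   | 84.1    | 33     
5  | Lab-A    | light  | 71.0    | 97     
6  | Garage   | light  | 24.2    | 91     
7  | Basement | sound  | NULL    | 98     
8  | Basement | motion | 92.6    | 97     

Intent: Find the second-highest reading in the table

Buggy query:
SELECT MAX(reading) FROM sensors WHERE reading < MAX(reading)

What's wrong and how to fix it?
Bug: The inner MAX is an aggregate inside WHERE, which is not allowed

Fix: Put the inner MAX in a scalar subquery

Corrected query:
SELECT MAX(reading) FROM sensors WHERE reading < (SELECT MAX(reading) FROM sensors)

Result:
MAX(reading)
------------
92.6        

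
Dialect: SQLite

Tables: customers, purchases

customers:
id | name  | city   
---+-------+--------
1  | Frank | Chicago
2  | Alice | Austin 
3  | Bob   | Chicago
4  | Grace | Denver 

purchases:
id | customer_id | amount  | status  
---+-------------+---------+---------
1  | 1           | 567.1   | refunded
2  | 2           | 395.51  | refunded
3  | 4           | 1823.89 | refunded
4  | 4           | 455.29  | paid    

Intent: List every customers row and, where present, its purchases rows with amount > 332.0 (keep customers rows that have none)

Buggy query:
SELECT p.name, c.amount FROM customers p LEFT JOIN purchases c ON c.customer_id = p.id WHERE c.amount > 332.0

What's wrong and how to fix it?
Bug: A WHERE condition on the right-hand table after LEFT JOIN drops unmatched parents

Fix: Put 'c.amount > 332.0' in the JOIN's ON clause instead of WHERE

Corrected query:
SELECT p.name, c.amount FROM customers p LEFT JOIN purchases c ON c.customer_id = p.id AND c.amount > 332.0

Result:
name  | amount 
------+--------
Frank | 567.1  
Alice | 395.51 
Bob   | NULL   
Grace | 455.29 
Grace | 1823.89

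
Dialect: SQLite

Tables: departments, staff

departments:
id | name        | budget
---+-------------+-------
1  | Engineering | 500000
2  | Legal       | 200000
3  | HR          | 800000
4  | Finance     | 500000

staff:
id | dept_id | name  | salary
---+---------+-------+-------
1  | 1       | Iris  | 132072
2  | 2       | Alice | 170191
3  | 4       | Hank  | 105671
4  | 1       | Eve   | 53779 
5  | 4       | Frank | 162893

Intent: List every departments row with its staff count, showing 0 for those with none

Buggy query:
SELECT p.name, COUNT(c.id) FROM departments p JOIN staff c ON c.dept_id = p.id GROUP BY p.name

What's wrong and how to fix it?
Bug: INNER JOIN drops departments rows that have no matching staff rows

Fix: Use LEFT JOIN so parents without children still appear (COUNT(c.id) gives 0)

Corrected query:
SELECT p.name, COUNT(c.id) FROM departments p LEFT JOIN staff c ON c.dept_id = p.id GROUP BY p.name

Result:
name        | COUNT(c.id)
------------+------------
Engineering | 2          
Finance     | 2          
HR          | 0          
Legal       | 1          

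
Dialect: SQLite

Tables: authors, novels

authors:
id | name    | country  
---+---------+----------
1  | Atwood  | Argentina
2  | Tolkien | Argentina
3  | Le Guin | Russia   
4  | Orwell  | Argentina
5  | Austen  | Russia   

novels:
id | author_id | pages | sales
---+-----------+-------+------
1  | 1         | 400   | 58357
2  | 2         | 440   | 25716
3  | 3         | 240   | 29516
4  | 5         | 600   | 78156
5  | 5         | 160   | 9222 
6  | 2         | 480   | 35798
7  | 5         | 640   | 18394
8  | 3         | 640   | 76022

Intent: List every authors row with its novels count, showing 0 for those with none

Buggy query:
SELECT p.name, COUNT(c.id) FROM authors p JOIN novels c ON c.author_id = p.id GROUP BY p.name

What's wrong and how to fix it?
Bug: INNER JOIN drops authors rows that have no matching novels rows

Fix: Switch to LEFT JOIN to retain unmatched parent rows

Corrected query:
SELECT p.name, COUNT(c.id) FROM authors p LEFT JOIN novels c ON c.author_id = p.id GROUP BY p.name

Result:
name    | COUNT(c.id)
--------+------------
Atwood  | 1          
Austen  | 3          
Le Guin | 2          
Orwell  | 0          
Tolkien | 2          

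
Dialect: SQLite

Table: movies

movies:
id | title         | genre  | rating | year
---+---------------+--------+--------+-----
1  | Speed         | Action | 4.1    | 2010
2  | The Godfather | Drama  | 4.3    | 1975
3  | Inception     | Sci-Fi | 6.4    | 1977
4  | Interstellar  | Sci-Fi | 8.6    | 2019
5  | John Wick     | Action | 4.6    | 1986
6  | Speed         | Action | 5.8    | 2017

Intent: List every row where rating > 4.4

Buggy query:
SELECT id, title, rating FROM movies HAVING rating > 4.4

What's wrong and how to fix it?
Bug: HAVING filters the output of aggregation, but this query has no GROUP BY and no aggregate functions, so SQLite rejects it (HAVING clause on a non-aggregate query); the condition here is per row

Fix: Replace HAVING with WHERE since the condition applies to individual rows

Corrected query:
SELECT id, title, rating FROM movies WHERE rating > 4.4

Result:
id | title        | rating
---+--------------+-------
3  | Inception    | 6.4   
4  | Interstellar | 8.6   
5  | John Wick    | 4.6   
6  | Speed        | 5.8   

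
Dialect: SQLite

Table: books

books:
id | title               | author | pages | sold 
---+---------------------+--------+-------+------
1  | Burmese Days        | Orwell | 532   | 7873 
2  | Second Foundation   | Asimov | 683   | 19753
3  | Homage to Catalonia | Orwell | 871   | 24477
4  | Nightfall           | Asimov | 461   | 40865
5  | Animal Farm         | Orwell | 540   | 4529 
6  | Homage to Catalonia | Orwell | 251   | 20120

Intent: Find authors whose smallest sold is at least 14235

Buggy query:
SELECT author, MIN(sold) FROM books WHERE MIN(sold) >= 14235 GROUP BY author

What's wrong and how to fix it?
Bug: Aggregates like MIN are computed per group after WHERE runs

Fix: Use HAVING for the per-group MIN condition

Corrected query:
SELECT author, MIN(sold) FROM books GROUP BY author HAVING MIN(sold) >= 14235

Result:
author | MIN(sold)
-------+----------
Asimov | 19753    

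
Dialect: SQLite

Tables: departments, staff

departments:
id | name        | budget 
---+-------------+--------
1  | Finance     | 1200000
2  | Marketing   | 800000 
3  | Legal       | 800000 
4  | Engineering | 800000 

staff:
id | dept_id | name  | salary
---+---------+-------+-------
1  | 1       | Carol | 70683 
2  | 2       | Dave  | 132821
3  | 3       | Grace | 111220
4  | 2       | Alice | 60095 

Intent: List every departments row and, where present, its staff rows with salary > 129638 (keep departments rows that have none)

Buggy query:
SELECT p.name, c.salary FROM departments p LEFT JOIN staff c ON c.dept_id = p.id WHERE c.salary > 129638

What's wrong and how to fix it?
Bug: Filtering c.salary in WHERE discards the NULL rows produced by LEFT JOIN, turning it into an inner join

Fix: Put 'c.salary > 129638' in the JOIN's ON clause instead of WHERE

Corrected query:
SELECT p.name, c.salary FROM departments p LEFT JOIN staff c ON c.dept_id = p.id AND c.salary > 129638

Result:
name        | salary
------------+-------
Finance     | NULL  
Marketing   | 132821
Legal       | NULL  
Engineering | NULL  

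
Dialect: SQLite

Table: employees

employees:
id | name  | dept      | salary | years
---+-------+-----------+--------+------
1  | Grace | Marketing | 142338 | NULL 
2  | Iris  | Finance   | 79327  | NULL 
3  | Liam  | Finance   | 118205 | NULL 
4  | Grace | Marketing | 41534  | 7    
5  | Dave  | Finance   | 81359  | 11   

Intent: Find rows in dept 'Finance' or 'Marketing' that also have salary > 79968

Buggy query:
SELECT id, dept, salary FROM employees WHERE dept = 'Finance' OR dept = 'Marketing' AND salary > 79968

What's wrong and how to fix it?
Bug: AND binds tighter than OR, so this parses as dept = 'Finance' OR (dept = 'Marketing' AND salary > 79968)

Fix: Group the OR with parentheses (or use IN), then AND the threshold

Corrected query:
SELECT id, dept, salary FROM employees WHERE (dept = 'Finance' OR dept = 'Marketing') AND salary > 79968

Result:
id | dept      | salary
---+-----------+-------
1  | Marketing | 142338
3  | Finance   | 118205
5  | Finance   | 81359 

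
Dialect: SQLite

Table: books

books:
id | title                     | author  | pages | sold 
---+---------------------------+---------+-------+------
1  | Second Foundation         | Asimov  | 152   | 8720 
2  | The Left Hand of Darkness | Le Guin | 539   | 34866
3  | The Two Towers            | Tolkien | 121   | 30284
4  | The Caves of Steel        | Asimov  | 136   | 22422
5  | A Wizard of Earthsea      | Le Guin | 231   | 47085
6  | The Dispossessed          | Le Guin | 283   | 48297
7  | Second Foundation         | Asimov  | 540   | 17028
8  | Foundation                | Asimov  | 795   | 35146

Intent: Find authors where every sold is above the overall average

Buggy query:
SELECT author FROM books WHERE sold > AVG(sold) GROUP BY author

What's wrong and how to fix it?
Bug: AVG() is an aggregate; it can't sit directly in WHERE

Fix: Use a subquery for AVG and a HAVING MIN(...) filter so the condition holds for every row in the group

Corrected query:
SELECT author FROM books GROUP BY author HAVING MIN(sold) > (SELECT AVG(sold) FROM books)

Result:
author 
-------
Le Guin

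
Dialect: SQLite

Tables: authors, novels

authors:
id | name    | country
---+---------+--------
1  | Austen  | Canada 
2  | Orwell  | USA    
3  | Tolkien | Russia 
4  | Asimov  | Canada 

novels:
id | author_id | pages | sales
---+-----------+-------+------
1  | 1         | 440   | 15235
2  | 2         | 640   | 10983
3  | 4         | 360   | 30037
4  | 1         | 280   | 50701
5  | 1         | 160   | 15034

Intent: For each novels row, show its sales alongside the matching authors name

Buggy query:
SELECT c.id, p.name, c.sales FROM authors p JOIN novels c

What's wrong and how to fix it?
Bug: Missing join condition: each novels row is matched to all authors rows instead of just its own

Fix: Specify the join condition linking the foreign key to the parent id

Corrected query:
SELECT c.id, p.name, c.sales FROM authors p JOIN novels c ON c.author_id = p.id

Result:
id | name   | sales
---+--------+------
1  | Austen | 15235
2  | Orwell | 10983
3  | Asimov | 30037
4  | Austen | 50701
5  | Austen | 15034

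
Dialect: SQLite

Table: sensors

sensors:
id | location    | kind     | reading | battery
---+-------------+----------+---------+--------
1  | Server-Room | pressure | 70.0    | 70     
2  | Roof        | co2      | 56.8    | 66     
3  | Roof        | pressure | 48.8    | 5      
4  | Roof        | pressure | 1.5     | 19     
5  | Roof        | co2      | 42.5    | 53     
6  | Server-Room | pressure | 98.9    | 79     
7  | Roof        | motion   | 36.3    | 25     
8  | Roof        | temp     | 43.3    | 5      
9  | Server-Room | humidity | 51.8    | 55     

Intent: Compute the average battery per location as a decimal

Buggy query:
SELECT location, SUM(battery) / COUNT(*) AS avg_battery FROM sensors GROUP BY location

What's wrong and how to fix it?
Bug: Both operands are integers, so '/' performs integer division and truncates

Fix: Multiply by 1.0 (or CAST to REAL) to force floating-point division

Corrected query:
SELECT location, SUM(battery) * 1.0 / COUNT(*) AS avg_battery FROM sensors GROUP BY location

Result:
location    | avg_battery
------------+------------
Roof        | 28.833333  
Server-Room | 68         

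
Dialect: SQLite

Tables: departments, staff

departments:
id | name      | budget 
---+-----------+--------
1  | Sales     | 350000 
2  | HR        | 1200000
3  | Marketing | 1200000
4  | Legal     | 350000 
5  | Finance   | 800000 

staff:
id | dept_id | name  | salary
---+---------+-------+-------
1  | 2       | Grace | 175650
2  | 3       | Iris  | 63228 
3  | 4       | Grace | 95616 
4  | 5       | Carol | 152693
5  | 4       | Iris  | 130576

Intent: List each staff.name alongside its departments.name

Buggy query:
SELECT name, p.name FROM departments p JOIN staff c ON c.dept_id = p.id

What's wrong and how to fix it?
Bug: 'name' exists in both joined tables, so the database can't tell which one is meant

Fix: Prefix ambiguous columns with the table alias

Corrected query:
SELECT c.name, p.name FROM departments p JOIN staff c ON c.dept_id = p.id

Result:
name  | name     
------+----------
Grace | HR       
Iris  | Marketing
Grace | Legal    
Carol | Finance  
Iris  | Legal    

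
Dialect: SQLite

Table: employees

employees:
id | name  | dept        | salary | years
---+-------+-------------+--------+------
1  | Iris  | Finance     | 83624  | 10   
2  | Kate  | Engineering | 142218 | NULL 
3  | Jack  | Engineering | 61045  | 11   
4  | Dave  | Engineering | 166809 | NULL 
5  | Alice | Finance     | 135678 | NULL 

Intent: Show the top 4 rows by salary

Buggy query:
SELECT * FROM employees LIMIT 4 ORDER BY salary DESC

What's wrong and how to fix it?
Bug: LIMIT must come after ORDER BY

Fix: Swap the clauses: ORDER BY first, then LIMIT

Corrected query:
SELECT * FROM employees ORDER BY salary DESC LIMIT 4

Result:
id | name  | dept        | salary | years
---+-------+-------------+--------+------
4  | Dave  | Engineering | 166809 | NULL 
2  | Kate  | Engineering | 142218 | NULL 
5  | Alice | Finance     | 135678 | NULL 
1  | Iris  | Finance     | 83624  | 10   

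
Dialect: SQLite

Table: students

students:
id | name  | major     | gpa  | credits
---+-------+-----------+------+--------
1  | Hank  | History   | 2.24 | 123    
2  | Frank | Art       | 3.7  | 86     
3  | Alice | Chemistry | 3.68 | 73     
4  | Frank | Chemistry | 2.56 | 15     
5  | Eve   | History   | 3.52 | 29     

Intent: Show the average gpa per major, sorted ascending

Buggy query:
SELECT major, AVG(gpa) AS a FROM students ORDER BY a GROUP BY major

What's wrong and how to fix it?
Bug: GROUP BY must precede ORDER BY

Fix: Reorder: SELECT … FROM … GROUP BY … ORDER BY …

Corrected query:
SELECT major, AVG(gpa) AS a FROM students GROUP BY major ORDER BY a

Result:
major     | a   
----------+-----
History   | 2.88
Chemistry | 3.12
Art       | 3.7 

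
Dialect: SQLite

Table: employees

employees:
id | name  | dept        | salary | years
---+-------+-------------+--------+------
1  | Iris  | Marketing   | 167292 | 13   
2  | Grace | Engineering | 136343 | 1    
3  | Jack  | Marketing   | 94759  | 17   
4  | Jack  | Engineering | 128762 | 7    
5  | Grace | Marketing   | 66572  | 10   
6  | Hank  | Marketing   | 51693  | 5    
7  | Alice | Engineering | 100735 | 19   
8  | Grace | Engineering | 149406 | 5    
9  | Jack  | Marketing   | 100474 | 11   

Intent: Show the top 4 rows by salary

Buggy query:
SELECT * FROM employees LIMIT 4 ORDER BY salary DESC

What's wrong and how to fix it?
Bug: ORDER BY cannot follow LIMIT; LIMIT is the final clause

Fix: Sort with ORDER BY, then apply LIMIT

Corrected query:
SELECT * FROM employees ORDER BY salary DESC LIMIT 4

Result:
id | name  | dept        | salary | years
---+-------+-------------+--------+------
1  | Iris  | Marketing   | 167292 | 13   
8  | Grace | Engineering | 149406 | 5    
2  | Grace | Engineering | 136343 | 1    
4  | Jack  | Engineering | 128762 | 7    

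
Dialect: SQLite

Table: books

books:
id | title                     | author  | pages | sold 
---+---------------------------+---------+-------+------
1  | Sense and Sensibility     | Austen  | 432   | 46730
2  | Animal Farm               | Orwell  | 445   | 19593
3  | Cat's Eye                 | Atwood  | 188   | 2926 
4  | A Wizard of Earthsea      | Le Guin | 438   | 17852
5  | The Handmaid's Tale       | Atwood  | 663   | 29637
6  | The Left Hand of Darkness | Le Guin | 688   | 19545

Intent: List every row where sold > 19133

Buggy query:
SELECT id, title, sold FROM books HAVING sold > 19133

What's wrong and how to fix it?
Bug: HAVING filters the output of aggregation, but this query has no GROUP BY and no aggregate functions, so SQLite rejects it (HAVING clause on a non-aggregate query); the condition here is per row

Fix: Replace HAVING with WHERE since the condition applies to individual rows

Corrected query:
SELECT id, title, sold FROM books WHERE sold > 19133

Result:
id | title                     | sold 
---+---------------------------+------
1  | Sense and Sensibility     | 46730
2  | Animal Farm               | 19593
5  | The Handmaid's Tale       | 29637
6  | The Left Hand of Darkness | 19545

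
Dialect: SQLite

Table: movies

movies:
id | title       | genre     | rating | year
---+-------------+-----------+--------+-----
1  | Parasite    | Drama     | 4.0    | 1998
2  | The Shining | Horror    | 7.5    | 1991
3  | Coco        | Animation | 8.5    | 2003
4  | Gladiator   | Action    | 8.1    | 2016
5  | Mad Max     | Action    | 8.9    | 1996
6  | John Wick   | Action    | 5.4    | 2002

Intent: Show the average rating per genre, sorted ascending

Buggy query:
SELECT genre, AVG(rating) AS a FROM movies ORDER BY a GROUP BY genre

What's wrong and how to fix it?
Bug: GROUP BY must precede ORDER BY

Fix: Move ORDER BY to the end, after GROUP BY

Corrected query:
SELECT genre, AVG(rating) AS a FROM movies GROUP BY genre ORDER BY a

Result:
genre     | a       
----------+---------
Drama     | 4       
Action    | 7.466667
Horror    | 7.5     
Animation | 8.5     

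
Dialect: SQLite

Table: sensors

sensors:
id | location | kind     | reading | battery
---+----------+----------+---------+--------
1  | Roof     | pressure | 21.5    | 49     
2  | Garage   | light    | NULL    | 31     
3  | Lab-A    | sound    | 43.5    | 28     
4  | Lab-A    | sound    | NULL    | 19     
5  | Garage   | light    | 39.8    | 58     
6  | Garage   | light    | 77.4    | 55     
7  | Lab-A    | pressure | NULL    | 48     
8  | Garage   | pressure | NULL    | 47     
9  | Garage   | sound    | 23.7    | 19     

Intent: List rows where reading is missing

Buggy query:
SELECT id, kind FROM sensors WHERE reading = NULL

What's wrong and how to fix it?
Bug: '= NULL' is always unknown in SQL three-valued logic, so no rows match

Fix: Replace '= NULL' with 'IS NULL'

Corrected query:
SELECT id, kind FROM sensors WHERE reading IS NULL

Result:
id | kind    
---+---------
2  | light   
4  | sound   
7  | pressure
8  | pressure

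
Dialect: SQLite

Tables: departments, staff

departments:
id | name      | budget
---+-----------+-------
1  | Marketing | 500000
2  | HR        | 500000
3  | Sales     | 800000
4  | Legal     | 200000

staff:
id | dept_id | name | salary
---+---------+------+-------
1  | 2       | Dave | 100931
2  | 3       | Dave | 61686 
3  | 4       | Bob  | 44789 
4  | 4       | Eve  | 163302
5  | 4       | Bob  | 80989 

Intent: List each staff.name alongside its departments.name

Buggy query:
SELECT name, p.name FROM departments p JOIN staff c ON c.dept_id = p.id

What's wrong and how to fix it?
Bug: Both tables have a 'name' column; the unqualified reference is ambiguous

Fix: Prefix ambiguous columns with the table alias

Corrected query:
SELECT c.name, p.name FROM departments p JOIN staff c ON c.dept_id = p.id

Result:
name | name 
-----+------
Dave | HR   
Dave | Sales
Bob  | Legal
Eve  | Legal
Bob  | Legal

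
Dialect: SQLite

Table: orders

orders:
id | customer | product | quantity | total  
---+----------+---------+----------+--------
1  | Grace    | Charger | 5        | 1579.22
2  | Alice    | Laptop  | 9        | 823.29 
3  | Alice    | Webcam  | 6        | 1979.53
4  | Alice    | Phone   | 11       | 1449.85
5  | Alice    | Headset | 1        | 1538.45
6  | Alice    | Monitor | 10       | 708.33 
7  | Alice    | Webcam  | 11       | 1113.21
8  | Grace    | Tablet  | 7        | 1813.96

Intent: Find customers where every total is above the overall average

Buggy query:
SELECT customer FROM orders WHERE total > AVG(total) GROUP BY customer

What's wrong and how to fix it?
Bug: AVG() is an aggregate; it can't sit directly in WHERE

Fix: Use a subquery for AVG and a HAVING MIN(...) filter so the condition holds for every row in the group

Corrected query:
SELECT customer FROM orders GROUP BY customer HAVING MIN(total) > (SELECT AVG(total) FROM orders)

Result:
customer
--------
Grace   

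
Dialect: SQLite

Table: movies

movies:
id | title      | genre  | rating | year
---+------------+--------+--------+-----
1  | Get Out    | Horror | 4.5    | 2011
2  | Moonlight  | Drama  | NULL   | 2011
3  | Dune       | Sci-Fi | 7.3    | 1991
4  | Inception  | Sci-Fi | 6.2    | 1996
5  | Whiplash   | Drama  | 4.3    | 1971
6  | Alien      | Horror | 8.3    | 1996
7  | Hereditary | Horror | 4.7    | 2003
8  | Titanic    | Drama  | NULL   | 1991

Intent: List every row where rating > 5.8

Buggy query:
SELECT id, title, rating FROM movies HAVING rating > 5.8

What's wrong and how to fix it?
Bug: HAVING filters the output of aggregation, but this query has no GROUP BY and no aggregate functions, so SQLite rejects it (HAVING clause on a non-aggregate query); the condition here is per row

Fix: Use WHERE for row-level filtering

Corrected query:
SELECT id, title, rating FROM movies WHERE rating > 5.8

Result:
id | title     | rating
---+-----------+-------
3  | Dune      | 7.3   
4  | Inception | 6.2   
6  | Alien     | 8.3   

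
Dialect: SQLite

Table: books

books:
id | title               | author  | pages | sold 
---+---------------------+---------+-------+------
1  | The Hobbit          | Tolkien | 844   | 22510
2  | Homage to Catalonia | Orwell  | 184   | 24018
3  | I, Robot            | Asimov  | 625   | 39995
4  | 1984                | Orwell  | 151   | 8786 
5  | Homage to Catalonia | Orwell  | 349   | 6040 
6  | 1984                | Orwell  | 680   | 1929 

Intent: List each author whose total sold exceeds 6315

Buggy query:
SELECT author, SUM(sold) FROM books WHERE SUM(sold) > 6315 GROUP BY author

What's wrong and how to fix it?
Bug: Aggregate functions cannot appear in a WHERE clause

Fix: Use HAVING (which filters groups after aggregation) instead of WHERE

Corrected query:
SELECT author, SUM(sold) FROM books GROUP BY author HAVING SUM(sold) > 6315

Result:
author  | SUM(sold)
--------+----------
Asimov  | 39995    
Orwell  | 40773    
Tolkien | 22510    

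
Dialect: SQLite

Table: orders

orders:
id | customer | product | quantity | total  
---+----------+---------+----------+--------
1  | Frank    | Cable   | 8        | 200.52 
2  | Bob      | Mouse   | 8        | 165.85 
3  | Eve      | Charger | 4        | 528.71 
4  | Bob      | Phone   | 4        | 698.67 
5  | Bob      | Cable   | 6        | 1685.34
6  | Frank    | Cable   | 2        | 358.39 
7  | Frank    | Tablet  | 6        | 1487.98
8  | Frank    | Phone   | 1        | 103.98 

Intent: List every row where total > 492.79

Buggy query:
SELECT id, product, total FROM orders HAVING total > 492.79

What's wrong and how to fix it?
Bug: This is a non-aggregate query (no GROUP BY, no aggregates), so in SQLite the HAVING clause is invalid here; a row-level condition belongs in WHERE

Fix: Use WHERE for row-level filtering

Corrected query:
SELECT id, product, total FROM orders WHERE total > 492.79

Result:
id | product | total  
---+---------+--------
3  | Charger | 528.71 
4  | Phone   | 698.67 
5  | Cable   | 1685.34
7  | Tablet  | 1487.98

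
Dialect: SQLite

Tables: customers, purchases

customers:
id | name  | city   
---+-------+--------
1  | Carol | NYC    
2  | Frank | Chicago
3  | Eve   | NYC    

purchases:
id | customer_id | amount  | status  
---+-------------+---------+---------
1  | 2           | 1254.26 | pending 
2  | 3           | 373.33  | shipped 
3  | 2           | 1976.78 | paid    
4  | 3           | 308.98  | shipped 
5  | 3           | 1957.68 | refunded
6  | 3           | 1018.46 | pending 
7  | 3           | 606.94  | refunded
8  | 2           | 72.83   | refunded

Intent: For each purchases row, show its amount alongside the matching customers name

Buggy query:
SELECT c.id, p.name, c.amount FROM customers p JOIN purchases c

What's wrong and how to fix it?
Bug: Missing join condition: each purchases row is matched to all customers rows instead of just its own

Fix: Specify the join condition linking the foreign key to the parent id

Corrected query:
SELECT c.id, p.name, c.amount FROM customers p JOIN purchases c ON c.customer_id = p.id

Result:
id | name  | amount 
---+-------+--------
1  | Frank | 1254.26
2  | Eve   | 373.33 
3  | Frank | 1976.78
4  | Eve   | 308.98 
5  | Eve   | 1957.68
6  | Eve   | 1018.46
7  | Eve   | 606.94 
8  | Frank | 72.83  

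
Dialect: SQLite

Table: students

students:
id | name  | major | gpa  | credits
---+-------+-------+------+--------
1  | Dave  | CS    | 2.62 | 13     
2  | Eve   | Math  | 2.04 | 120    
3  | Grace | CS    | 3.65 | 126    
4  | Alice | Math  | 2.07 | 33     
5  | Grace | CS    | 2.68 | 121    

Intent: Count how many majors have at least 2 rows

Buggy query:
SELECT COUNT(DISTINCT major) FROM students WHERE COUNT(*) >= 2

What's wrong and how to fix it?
Bug: COUNT(*) cannot appear in WHERE; the per-group count doesn't exist yet

Fix: Group first with HAVING COUNT(*) >= 2, then COUNT the resulting groups

Corrected query:
SELECT COUNT(*) FROM (SELECT major FROM students GROUP BY major HAVING COUNT(*) >= 2)

Result:
COUNT(*)
--------
2       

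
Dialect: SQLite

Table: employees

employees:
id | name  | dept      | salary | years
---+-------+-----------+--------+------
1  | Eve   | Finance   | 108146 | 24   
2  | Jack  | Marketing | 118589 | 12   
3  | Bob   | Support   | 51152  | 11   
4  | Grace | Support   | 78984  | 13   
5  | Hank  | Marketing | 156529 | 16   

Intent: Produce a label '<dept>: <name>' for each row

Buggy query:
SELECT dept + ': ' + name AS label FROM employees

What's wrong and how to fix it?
Bug: SQLite uses || for string concatenation; + coerces text to numbers (yielding 0)

Fix: Use the || operator for string concatenation

Corrected query:
SELECT dept || ': ' || name AS label FROM employees

Result:
label          
---------------
Finance: Eve   
Marketing: Jack
Support: Bob   
Support: Grace 
Marketing: Hank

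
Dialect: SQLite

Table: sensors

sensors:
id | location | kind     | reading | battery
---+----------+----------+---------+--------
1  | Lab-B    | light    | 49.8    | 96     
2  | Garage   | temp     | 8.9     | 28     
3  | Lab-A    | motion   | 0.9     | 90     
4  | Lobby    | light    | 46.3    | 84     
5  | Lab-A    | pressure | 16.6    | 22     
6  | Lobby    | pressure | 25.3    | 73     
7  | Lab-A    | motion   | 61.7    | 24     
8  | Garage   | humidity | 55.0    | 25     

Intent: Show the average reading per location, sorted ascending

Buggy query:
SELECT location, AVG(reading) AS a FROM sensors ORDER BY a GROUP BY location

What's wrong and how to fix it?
Bug: GROUP BY must precede ORDER BY

Fix: Move ORDER BY to the end, after GROUP BY

Corrected query:
SELECT location, AVG(reading) AS a FROM sensors GROUP BY location ORDER BY a

Result:
location | a    
---------+------
Lab-A    | 26.4 
Garage   | 31.95
Lobby    | 35.8 
Lab-B    | 49.8 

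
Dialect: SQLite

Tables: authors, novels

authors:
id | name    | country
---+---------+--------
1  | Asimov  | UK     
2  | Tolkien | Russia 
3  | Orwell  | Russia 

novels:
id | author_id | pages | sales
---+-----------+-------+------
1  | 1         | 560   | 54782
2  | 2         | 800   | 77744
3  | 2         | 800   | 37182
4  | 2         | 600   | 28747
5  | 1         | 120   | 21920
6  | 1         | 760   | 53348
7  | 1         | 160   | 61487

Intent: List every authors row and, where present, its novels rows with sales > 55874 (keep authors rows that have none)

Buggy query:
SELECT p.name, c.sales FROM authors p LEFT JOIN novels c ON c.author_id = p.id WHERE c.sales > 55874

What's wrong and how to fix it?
Bug: Filtering c.sales in WHERE discards the NULL rows produced by LEFT JOIN, turning it into an inner join

Fix: Move the right-table condition into the ON clause so unmatched parents are kept

Corrected query:
SELECT p.name, c.sales FROM authors p LEFT JOIN novels c ON c.author_id = p.id AND c.sales > 55874

Result:
name    | sales
--------+------
Asimov  | 61487
Tolkien | 77744
Orwell  | NULL 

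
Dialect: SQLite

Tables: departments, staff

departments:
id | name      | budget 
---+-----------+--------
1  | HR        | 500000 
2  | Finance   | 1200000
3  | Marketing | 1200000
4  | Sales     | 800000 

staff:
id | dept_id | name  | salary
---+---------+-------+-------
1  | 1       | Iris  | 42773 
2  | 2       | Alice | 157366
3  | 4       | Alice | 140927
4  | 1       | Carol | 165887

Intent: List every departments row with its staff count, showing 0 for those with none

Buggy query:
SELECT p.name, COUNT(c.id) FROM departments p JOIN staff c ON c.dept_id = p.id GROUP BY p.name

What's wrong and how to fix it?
Bug: INNER JOIN drops departments rows that have no matching staff rows

Fix: Use LEFT JOIN so parents without children still appear (COUNT(c.id) gives 0)

Corrected query:
SELECT p.name, COUNT(c.id) FROM departments p LEFT JOIN staff c ON c.dept_id = p.id GROUP BY p.name

Result:
name      | COUNT(c.id)
----------+------------
Finance   | 1          
HR        | 2          
Marketing | 0          
Sales     | 1          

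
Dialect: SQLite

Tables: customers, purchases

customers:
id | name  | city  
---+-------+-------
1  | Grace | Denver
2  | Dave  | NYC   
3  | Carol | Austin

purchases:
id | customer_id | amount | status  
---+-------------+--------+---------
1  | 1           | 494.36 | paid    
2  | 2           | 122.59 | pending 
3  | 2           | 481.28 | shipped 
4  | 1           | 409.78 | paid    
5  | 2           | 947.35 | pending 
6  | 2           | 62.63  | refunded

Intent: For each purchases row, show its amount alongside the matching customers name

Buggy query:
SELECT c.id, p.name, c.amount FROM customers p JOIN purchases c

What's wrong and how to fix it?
Bug: Missing join condition: each purchases row is matched to all customers rows instead of just its own

Fix: Add ON c.customer_id = p.id to the JOIN

Corrected query:
SELECT c.id, p.name, c.amount FROM customers p JOIN purchases c ON c.customer_id = p.id

Result:
id | name  | amount
---+-------+-------
1  | Grace | 494.36
2  | Dave  | 122.59
3  | Dave  | 481.28
4  | Grace | 409.78
5  | Dave  | 947.35
6  | Dave  | 62.63 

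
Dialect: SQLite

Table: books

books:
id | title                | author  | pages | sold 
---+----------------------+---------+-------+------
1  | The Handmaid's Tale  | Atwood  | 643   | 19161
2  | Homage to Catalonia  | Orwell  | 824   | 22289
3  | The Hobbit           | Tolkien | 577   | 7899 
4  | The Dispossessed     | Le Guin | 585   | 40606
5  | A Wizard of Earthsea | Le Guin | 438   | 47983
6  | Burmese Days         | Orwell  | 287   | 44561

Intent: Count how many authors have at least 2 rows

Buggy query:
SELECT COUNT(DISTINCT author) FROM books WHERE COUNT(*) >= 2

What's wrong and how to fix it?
Bug: COUNT(*) cannot appear in WHERE; the per-group count doesn't exist yet

Fix: Group first with HAVING COUNT(*) >= 2, then COUNT the resulting groups

Corrected query:
SELECT COUNT(*) FROM (SELECT author FROM books GROUP BY author HAVING COUNT(*) >= 2)

Result:
COUNT(*)
--------
2       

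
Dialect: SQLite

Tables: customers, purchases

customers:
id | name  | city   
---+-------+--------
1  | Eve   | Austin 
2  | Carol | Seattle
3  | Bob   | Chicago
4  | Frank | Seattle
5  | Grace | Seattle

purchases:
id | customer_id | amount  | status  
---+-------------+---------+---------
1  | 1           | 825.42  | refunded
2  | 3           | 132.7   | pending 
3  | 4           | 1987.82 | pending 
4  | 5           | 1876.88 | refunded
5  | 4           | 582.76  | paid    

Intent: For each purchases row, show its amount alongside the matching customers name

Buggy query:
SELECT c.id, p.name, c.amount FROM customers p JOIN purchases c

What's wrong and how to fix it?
Bug: JOIN with no ON clause produces a cartesian product; every purchases row pairs with every customers row

Fix: Specify the join condition linking the foreign key to the parent id

Corrected query:
SELECT c.id, p.name, c.amount FROM customers p JOIN purchases c ON c.customer_id = p.id

Result:
id | name  | amount 
---+-------+--------
1  | Eve   | 825.42 
2  | Bob   | 132.7  
3  | Frank | 1987.82
4  | Grace | 1876.88
5  | Frank | 582.76 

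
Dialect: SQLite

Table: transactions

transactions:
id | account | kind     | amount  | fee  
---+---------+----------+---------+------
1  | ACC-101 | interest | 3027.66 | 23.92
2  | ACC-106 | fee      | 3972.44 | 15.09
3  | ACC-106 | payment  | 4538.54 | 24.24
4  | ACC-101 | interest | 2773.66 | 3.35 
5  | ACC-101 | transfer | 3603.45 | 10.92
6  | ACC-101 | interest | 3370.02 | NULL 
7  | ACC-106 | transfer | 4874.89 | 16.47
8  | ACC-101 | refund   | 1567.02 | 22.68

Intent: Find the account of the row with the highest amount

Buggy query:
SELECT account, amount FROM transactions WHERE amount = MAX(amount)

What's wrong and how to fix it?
Bug: MAX(amount) is an aggregate and cannot be used directly in WHERE

Fix: Wrap MAX in a scalar subquery so WHERE compares against a single value

Corrected query:
SELECT account, amount FROM transactions WHERE amount = (SELECT MAX(amount) FROM transactions)

Result:
account | amount 
--------+--------
ACC-106 | 4874.89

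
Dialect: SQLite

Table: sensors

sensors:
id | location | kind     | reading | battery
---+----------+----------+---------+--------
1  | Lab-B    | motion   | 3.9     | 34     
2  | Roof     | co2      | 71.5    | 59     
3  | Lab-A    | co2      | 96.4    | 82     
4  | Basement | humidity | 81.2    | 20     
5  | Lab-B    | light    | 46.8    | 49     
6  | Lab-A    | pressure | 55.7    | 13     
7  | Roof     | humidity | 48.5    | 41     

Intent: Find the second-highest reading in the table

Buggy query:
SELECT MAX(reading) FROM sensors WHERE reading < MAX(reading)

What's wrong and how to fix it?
Bug: The inner MAX is an aggregate inside WHERE, which is not allowed

Fix: Compute the overall MAX in a subquery, then take MAX of rows below it

Corrected query:
SELECT MAX(reading) FROM sensors WHERE reading < (SELECT MAX(reading) FROM sensors)

Result:
MAX(reading)
------------
81.2        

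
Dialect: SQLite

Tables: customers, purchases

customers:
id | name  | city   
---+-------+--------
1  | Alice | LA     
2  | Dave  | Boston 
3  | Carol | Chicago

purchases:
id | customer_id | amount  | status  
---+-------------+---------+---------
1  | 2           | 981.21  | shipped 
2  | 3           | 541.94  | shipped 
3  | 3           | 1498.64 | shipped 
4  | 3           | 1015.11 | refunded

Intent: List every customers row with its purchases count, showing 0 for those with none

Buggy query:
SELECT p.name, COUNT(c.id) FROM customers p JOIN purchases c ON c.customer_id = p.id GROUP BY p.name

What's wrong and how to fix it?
Bug: An inner join excludes parents with zero children

Fix: Switch to LEFT JOIN to retain unmatched parent rows

Corrected query:
SELECT p.name, COUNT(c.id) FROM customers p LEFT JOIN purchases c ON c.customer_id = p.id GROUP BY p.name

Result:
name  | COUNT(c.id)
------+------------
Alice | 0          
Carol | 3          
Dave  | 1          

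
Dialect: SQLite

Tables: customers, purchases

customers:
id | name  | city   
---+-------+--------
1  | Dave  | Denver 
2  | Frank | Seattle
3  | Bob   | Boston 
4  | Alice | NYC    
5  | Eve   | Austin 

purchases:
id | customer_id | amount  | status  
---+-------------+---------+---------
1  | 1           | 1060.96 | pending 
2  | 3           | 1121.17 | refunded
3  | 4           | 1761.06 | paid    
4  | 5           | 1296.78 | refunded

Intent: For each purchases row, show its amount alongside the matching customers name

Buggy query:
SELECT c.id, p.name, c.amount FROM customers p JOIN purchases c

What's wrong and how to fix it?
Bug: Missing join condition: each purchases row is matched to all customers rows instead of just its own

Fix: Specify the join condition linking the foreign key to the parent id

Corrected query:
SELECT c.id, p.name, c.amount FROM customers p JOIN purchases c ON c.customer_id = p.id

Result:
id | name  | amount 
---+-------+--------
1  | Dave  | 1060.96
2  | Bob   | 1121.17
3  | Alice | 1761.06
4  | Eve   | 1296.78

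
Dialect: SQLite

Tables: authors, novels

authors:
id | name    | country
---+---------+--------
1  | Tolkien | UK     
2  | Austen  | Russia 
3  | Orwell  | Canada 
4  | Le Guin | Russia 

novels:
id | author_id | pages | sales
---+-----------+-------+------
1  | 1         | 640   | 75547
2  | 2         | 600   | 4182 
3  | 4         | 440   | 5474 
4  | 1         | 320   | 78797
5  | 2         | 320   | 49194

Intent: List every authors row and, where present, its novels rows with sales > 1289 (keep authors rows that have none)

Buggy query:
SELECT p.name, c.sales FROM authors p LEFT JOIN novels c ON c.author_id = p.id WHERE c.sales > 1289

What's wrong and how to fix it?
Bug: A WHERE condition on the right-hand table after LEFT JOIN drops unmatched parents

Fix: Move the right-table condition into the ON clause so unmatched parents are kept

Corrected query:
SELECT p.name, c.sales FROM authors p LEFT JOIN novels c ON c.author_id = p.id AND c.sales > 1289

Result:
name    | sales
--------+------
Tolkien | 75547
Tolkien | 78797
Austen  | 4182 
Austen  | 49194
Orwell  | NULL 
Le Guin | 5474 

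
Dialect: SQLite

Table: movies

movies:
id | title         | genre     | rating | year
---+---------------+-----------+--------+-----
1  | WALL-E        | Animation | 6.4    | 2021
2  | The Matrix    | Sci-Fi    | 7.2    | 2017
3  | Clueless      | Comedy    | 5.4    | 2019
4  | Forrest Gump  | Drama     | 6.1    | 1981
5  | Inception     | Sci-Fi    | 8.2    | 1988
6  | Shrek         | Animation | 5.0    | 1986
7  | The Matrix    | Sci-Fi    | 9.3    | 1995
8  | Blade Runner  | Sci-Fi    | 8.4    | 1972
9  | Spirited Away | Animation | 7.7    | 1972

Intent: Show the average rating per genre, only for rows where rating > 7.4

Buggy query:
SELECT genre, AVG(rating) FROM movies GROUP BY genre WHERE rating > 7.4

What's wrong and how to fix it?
Bug: WHERE cannot follow GROUP BY

Fix: Move the WHERE clause before GROUP BY

Corrected query:
SELECT genre, AVG(rating) FROM movies WHERE rating > 7.4 GROUP BY genre

Result:
genre     | AVG(rating)
----------+------------
Animation | 7.7        
Sci-Fi    | 8.633333   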